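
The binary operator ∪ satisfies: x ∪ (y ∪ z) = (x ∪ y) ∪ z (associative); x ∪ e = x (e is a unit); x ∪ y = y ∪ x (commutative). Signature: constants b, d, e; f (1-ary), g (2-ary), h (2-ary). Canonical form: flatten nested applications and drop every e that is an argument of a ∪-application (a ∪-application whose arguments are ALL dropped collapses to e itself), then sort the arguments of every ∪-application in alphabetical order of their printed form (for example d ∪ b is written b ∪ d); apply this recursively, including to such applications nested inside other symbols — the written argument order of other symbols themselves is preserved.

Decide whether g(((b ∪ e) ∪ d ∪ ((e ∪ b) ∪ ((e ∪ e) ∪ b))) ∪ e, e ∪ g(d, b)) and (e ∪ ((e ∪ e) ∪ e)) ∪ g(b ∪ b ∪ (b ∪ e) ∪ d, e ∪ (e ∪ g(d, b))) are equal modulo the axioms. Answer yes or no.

Answer: yes — both canonical forms are g(b ∪ b ∪ b ∪ d, g(d, b))

Derivation:
Left:  g(((b ∪ e) ∪ d ∪ ((e ∪ b) ∪ ((e ∪ e) ∪ b))) ∪ e, e ∪ g(d, b))
  Focus inside:  ((b ∪ e) ∪ d ∪ ((e ∪ b) ∪ ((e ∪ e) ∪ b))) ∪ e
  Flatten:  b ∪ e ∪ d ∪ e ∪ b ∪ e ∪ e ∪ b ∪ e
  Drop the unit:  drop e (×5)
  Order the arguments:  b ∪ b ∪ b ∪ d
  Reassemble:  g(b ∪ b ∪ b ∪ d, g(d, b))
Right:  (e ∪ ((e ∪ e) ∪ e)) ∪ g(b ∪ b ∪ (b ∪ e) ∪ d, e ∪ (e ∪ g(d, b)))
  Merge nested applications:  e ∪ e ∪ e ∪ e ∪ g(b ∪ b ∪ (b ∪ e) ∪ d, e ∪ (e ∪ g(d, b)))
  Inside:  g(b ∪ b ∪ (b ∪ e) ∪ d, e ∪ (e ∪ g(d, b)))  →  g(b ∪ b ∪ b ∪ d, g(d, b))
  Drop the unit:  drop e (×4)
  Order the arguments:  g(b ∪ b ∪ b ∪ d, g(d, b))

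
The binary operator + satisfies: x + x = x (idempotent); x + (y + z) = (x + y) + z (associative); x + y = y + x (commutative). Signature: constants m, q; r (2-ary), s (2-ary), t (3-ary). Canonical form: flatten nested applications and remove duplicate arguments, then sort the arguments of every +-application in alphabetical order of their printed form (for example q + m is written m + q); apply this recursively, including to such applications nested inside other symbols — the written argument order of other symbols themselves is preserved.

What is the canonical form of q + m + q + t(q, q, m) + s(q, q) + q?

Drop duplicates:  drop duplicate q, q
Sort arguments:  m + q + s(q, q) + t(q, q, m)

Answer: m + q + s(q, q) + t(q, q, m)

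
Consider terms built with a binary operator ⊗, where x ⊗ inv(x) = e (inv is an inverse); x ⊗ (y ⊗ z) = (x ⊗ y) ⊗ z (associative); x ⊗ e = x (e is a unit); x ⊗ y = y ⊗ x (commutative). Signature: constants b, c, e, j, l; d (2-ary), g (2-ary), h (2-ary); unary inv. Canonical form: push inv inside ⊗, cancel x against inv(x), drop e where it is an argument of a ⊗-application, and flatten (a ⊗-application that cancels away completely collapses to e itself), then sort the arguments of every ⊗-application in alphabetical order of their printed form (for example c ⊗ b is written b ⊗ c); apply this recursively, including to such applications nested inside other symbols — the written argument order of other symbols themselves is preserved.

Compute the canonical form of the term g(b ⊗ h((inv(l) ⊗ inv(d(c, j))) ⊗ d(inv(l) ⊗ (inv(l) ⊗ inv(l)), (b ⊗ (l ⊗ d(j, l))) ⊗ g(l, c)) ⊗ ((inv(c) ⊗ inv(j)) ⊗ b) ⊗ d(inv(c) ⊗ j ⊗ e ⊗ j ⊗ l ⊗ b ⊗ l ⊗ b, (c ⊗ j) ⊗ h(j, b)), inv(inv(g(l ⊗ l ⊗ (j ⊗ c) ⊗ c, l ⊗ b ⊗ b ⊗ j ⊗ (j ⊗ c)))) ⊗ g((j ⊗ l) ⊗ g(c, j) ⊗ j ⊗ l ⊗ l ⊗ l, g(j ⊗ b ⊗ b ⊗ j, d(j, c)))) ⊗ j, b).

Descend into:  b ⊗ h((inv(l) ⊗ inv(d(c, j))) ⊗ d(inv(l) ⊗ (inv(l) ⊗ inv(l)), (b ⊗ (l ⊗ d(j, l))) ⊗ g(l, c)) ⊗ ((inv(c) ⊗ inv(j)) ⊗ b) ⊗ d(inv(c) ⊗ j ⊗ e ⊗ j ⊗ l ⊗ b ⊗ l ⊗ b, (c ⊗ j) ⊗ h(j, b)), inv(inv(g(l ⊗ l ⊗ (j ⊗ c) ⊗ c, l ⊗ b ⊗ b ⊗ j ⊗ (j ⊗ c)))) ⊗ g((j ⊗ l) ⊗ g(c, j) ⊗ j ⊗ l ⊗ l ⊗ l, g(j ⊗ b ⊗ b ⊗ j, d(j, c)))) ⊗ j
Push inv inside:  distribute inv over ⊗ and collapse double inv
Collect terms:  b ⊗ h(b ⊗ d(b ⊗ b ⊗ inv(c) ⊗ j ⊗ j ⊗ l ⊗ l, c ⊗ h(j, b) ⊗ j) ⊗ d(inv(l) ⊗ inv(l) ⊗ inv(l), b ⊗ d(j, l) ⊗ g(l, c) ⊗ l) ⊗ inv(c) ⊗ inv(d(c, j)) ⊗ inv(j) ⊗ inv(l), g(c ⊗ c ⊗ j ⊗ l ⊗ l, b ⊗ b ⊗ c ⊗ j ⊗ j ⊗ l) ⊗ g(g(c, j) ⊗ j ⊗ j ⊗ l ⊗ l ⊗ l ⊗ l, g(b ⊗ b ⊗ j ⊗ j, d(j, c)))) ⊗ j
Rebuild:  g(b ⊗ h(b ⊗ d(b ⊗ b ⊗ inv(c) ⊗ j ⊗ j ⊗ l ⊗ l, c ⊗ h(j, b) ⊗ j) ⊗ d(inv(l) ⊗ inv(l) ⊗ inv(l), b ⊗ d(j, l) ⊗ g(l, c) ⊗ l) ⊗ inv(c) ⊗ inv(d(c, j)) ⊗ inv(j) ⊗ inv(l), g(c ⊗ c ⊗ j ⊗ l ⊗ l, b ⊗ b ⊗ c ⊗ j ⊗ j ⊗ l) ⊗ g(g(c, j) ⊗ j ⊗ j ⊗ l ⊗ l ⊗ l ⊗ l, g(b ⊗ b ⊗ j ⊗ j, d(j, c)))) ⊗ j, b)

Answer: g(b ⊗ h(b ⊗ d(b ⊗ b ⊗ inv(c) ⊗ j ⊗ j ⊗ l ⊗ l, c ⊗ h(j, b) ⊗ j) ⊗ d(inv(l) ⊗ inv(l) ⊗ inv(l), b ⊗ d(j, l) ⊗ g(l, c) ⊗ l) ⊗ inv(c) ⊗ inv(d(c, j)) ⊗ inv(j) ⊗ inv(l), g(c ⊗ c ⊗ j ⊗ l ⊗ l, b ⊗ b ⊗ c ⊗ j ⊗ j ⊗ l) ⊗ g(g(c, j) ⊗ j ⊗ j ⊗ l ⊗ l ⊗ l ⊗ l, g(b ⊗ b ⊗ j ⊗ j, d(j, c)))) ⊗ j, b)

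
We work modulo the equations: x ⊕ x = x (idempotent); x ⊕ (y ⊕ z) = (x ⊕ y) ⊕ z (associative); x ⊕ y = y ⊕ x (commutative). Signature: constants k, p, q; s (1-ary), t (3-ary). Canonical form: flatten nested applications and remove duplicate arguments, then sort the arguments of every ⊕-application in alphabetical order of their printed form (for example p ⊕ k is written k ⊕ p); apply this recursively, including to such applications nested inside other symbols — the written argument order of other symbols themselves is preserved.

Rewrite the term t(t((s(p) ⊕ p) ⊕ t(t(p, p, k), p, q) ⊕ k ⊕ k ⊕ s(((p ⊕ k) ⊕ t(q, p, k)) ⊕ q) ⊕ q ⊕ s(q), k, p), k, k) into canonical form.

Work inside:  (s(p) ⊕ p) ⊕ t(t(p, p, k), p, q) ⊕ k ⊕ k ⊕ s(((p ⊕ k) ⊕ t(q, p, k)) ⊕ q) ⊕ q ⊕ s(q)
Un-nest:  s(p) ⊕ p ⊕ t(t(p, p, k), p, q) ⊕ k ⊕ k ⊕ s(((p ⊕ k) ⊕ t(q, p, k)) ⊕ q) ⊕ q ⊕ s(q)
Inside:  s(((p ⊕ k) ⊕ t(q, p, k)) ⊕ q)  →  s(k ⊕ p ⊕ q ⊕ t(q, p, k))
Deduplicate:  drop duplicate k
Order the arguments:  k ⊕ p ⊕ q ⊕ s(k ⊕ p ⊕ q ⊕ t(q, p, k)) ⊕ s(p) ⊕ s(q) ⊕ t(t(p, p, k), p, q)
Put back:  t(t(k ⊕ p ⊕ q ⊕ s(k ⊕ p ⊕ q ⊕ t(q, p, k)) ⊕ s(p) ⊕ s(q) ⊕ t(t(p, p, k), p, q), k, p), k, k)

Answer: t(t(k ⊕ p ⊕ q ⊕ s(k ⊕ p ⊕ q ⊕ t(q, p, k)) ⊕ s(p) ⊕ s(q) ⊕ t(t(p, p, k), p, q), k, p), k, k)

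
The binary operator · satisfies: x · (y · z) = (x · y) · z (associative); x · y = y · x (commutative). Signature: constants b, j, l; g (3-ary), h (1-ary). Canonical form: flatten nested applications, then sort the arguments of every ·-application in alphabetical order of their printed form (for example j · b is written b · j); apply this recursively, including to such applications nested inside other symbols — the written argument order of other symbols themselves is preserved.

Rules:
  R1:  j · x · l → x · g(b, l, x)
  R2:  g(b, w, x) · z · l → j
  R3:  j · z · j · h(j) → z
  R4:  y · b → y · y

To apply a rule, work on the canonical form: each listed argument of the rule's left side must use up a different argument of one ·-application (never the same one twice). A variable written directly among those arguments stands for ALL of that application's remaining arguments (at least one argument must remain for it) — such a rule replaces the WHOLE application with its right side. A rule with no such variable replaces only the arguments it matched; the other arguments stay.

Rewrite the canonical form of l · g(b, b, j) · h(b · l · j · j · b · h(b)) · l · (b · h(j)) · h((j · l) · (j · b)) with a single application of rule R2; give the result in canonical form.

Canonical form:  b · g(b, b, j) · h(b · b · h(b) · j · j · l) · h(b · j · j · l) · h(j) · l · l
Match R2:  consume g(b, b, j), l;  w := b, x := j, z := b · h(b · b · h(b) · j · j · l) · h(b · j · j · l) · h(j) · l
The extension variable absorbs all remaining arguments, so the whole application is rewritten.
New term:  j

Answer: j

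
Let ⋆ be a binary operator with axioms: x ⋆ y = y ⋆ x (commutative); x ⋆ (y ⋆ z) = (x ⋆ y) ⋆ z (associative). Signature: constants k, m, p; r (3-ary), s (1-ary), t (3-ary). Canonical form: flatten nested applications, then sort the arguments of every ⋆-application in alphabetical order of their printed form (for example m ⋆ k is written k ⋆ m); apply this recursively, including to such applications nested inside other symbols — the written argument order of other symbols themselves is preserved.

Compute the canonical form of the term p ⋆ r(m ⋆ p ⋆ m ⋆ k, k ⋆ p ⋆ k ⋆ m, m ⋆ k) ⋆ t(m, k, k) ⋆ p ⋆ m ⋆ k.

Answer: k ⋆ m ⋆ p ⋆ p ⋆ r(k ⋆ m ⋆ m ⋆ p, k ⋆ k ⋆ m ⋆ p, k ⋆ m) ⋆ t(m, k, k)

Derivation:
Simplify inside:  r(m ⋆ p ⋆ m ⋆ k, k ⋆ p ⋆ k ⋆ m, m ⋆ k)  →  r(k ⋆ m ⋆ m ⋆ p, k ⋆ k ⋆ m ⋆ p, k ⋆ m)
Order the arguments:  k ⋆ m ⋆ p ⋆ p ⋆ r(k ⋆ m ⋆ m ⋆ p, k ⋆ k ⋆ m ⋆ p, k ⋆ m) ⋆ t(m, k, k)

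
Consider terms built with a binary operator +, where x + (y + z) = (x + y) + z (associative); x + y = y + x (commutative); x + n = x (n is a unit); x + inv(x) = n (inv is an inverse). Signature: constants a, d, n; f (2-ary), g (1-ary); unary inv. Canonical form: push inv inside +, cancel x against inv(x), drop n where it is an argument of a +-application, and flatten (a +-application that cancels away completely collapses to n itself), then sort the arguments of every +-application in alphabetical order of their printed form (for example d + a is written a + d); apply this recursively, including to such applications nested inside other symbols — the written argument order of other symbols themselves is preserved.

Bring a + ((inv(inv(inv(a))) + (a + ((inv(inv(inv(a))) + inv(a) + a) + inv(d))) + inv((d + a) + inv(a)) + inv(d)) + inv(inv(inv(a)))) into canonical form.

Answer: inv(a) + inv(d) + inv(d) + inv(d)

Derivation:
Push inv inside:  distribute inv over + and collapse double inv
Collect terms:  inv(a) + inv(d) + inv(d) + inv(d)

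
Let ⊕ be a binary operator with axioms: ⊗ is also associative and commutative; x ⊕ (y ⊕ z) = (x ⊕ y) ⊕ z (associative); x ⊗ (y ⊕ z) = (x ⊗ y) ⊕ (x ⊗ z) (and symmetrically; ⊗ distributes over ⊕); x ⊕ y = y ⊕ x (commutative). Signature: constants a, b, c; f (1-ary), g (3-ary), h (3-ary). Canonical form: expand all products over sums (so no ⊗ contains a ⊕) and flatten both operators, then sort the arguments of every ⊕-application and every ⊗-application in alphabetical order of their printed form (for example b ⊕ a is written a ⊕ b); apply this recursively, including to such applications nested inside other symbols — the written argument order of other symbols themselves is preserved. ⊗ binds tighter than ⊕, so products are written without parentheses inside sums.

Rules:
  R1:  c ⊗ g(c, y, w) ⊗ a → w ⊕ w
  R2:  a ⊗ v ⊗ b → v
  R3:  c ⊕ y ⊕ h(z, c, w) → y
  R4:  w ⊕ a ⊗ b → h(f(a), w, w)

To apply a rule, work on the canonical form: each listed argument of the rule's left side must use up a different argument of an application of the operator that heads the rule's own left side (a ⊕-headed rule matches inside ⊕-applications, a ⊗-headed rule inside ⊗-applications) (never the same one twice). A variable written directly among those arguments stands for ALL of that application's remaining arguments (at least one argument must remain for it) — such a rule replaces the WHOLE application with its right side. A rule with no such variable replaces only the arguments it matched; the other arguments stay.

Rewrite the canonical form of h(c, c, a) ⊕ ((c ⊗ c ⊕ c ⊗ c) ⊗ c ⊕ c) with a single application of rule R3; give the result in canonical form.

Canonical form:  c ⊕ c ⊗ c ⊗ c ⊕ c ⊗ c ⊗ c ⊕ h(c, c, a)
Match R3:  consume c, h(c, c, a);  w := a, y := c ⊗ c ⊗ c ⊕ c ⊗ c ⊗ c, z := c
Every leftover argument binds to the variable; the entire application is replaced.
New term:  c ⊗ c ⊗ c ⊕ c ⊗ c ⊗ c

Answer: c ⊗ c ⊗ c ⊕ c ⊗ c ⊗ c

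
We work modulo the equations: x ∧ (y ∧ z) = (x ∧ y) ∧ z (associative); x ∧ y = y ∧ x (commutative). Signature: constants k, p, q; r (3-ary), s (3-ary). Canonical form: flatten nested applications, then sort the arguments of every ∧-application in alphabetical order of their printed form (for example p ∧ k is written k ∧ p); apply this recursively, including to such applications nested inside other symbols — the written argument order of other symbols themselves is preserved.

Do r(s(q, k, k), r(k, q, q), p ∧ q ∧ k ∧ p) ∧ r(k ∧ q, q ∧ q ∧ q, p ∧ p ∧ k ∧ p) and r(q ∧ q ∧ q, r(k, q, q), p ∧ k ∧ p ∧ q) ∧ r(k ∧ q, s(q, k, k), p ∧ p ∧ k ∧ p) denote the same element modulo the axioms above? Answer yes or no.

Left:  r(s(q, k, k), r(k, q, q), p ∧ q ∧ k ∧ p) ∧ r(k ∧ q, q ∧ q ∧ q, p ∧ p ∧ k ∧ p)
  Canonicalize subterm:  r(s(q, k, k), r(k, q, q), p ∧ q ∧ k ∧ p)  →  r(s(q, k, k), r(k, q, q), k ∧ p ∧ p ∧ q)
  Canonicalize subterm:  r(k ∧ q, q ∧ q ∧ q, p ∧ p ∧ k ∧ p)  →  r(k ∧ q, q ∧ q ∧ q, k ∧ p ∧ p ∧ p)
  Sort:  r(k ∧ q, q ∧ q ∧ q, k ∧ p ∧ p ∧ p) ∧ r(s(q, k, k), r(k, q, q), k ∧ p ∧ p ∧ q)
Right:  r(q ∧ q ∧ q, r(k, q, q), p ∧ k ∧ p ∧ q) ∧ r(k ∧ q, s(q, k, k), p ∧ p ∧ k ∧ p)
  Inside:  r(q ∧ q ∧ q, r(k, q, q), p ∧ k ∧ p ∧ q)  →  r(q ∧ q ∧ q, r(k, q, q), k ∧ p ∧ p ∧ q)
  Inside:  r(k ∧ q, s(q, k, k), p ∧ p ∧ k ∧ p)  →  r(k ∧ q, s(q, k, k), k ∧ p ∧ p ∧ p)
  Order the arguments:  r(k ∧ q, s(q, k, k), k ∧ p ∧ p ∧ p) ∧ r(q ∧ q ∧ q, r(k, q, q), k ∧ p ∧ p ∧ q)

Answer: no — r(k ∧ q, q ∧ q ∧ q, k ∧ p ∧ p ∧ p) ∧ r(s(q, k, k), r(k, q, q), k ∧ p ∧ p ∧ q) vs r(k ∧ q, s(q, k, k), k ∧ p ∧ p ∧ p) ∧ r(q ∧ q ∧ q, r(k, q, q), k ∧ p ∧ p ∧ q)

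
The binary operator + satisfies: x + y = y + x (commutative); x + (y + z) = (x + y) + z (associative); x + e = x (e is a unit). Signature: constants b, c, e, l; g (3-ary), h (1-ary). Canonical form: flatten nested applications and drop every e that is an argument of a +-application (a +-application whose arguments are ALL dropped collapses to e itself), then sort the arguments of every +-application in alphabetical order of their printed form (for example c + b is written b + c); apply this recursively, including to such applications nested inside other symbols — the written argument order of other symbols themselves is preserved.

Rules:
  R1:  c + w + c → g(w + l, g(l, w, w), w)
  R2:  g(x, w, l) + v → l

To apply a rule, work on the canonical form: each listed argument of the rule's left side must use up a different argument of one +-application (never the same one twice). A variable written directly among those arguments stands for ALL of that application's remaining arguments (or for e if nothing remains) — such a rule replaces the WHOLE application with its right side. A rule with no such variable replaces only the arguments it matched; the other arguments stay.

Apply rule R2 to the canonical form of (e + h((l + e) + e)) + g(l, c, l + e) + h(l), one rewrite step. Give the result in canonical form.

Canonical form:  g(l, c, l) + h(l) + h(l)
Apply R2:  consuming g(l, c, l);  v := h(l) + h(l), w := c, x := l
The extension variable absorbs all remaining arguments, so the whole application is rewritten.
Giving:  l

Answer: l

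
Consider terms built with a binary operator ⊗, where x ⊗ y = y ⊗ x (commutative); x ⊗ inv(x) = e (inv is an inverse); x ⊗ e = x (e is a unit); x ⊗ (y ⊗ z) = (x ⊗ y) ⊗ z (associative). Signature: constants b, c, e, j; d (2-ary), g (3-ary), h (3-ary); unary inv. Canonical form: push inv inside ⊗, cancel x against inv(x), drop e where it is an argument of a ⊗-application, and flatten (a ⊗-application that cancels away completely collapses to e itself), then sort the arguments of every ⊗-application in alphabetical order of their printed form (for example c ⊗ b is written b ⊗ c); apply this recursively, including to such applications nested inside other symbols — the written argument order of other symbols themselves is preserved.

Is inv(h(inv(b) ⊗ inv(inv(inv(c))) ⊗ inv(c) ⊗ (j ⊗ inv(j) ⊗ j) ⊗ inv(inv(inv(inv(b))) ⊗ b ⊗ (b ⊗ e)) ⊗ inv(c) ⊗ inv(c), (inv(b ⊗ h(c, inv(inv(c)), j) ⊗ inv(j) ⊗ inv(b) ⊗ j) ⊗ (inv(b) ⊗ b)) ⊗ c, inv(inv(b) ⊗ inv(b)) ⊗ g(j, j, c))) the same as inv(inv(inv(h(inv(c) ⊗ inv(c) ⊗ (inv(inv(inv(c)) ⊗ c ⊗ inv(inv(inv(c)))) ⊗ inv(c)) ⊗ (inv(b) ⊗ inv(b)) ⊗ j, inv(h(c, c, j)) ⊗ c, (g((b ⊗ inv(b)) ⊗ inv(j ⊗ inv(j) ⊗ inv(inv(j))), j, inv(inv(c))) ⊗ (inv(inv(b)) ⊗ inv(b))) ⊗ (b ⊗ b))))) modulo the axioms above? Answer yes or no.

Answer: no — inv(h(inv(b) ⊗ inv(b) ⊗ inv(c) ⊗ inv(c) ⊗ inv(c) ⊗ inv(c) ⊗ j, c ⊗ inv(h(c, c, j)), b ⊗ b ⊗ g(j, j, c))) vs inv(h(inv(b) ⊗ inv(b) ⊗ inv(c) ⊗ inv(c) ⊗ inv(c) ⊗ inv(c) ⊗ j, c ⊗ inv(h(c, c, j)), b ⊗ b ⊗ g(inv(j), j, c)))

Derivation:
Left:  inv(h(inv(b) ⊗ inv(inv(inv(c))) ⊗ inv(c) ⊗ (j ⊗ inv(j) ⊗ j) ⊗ inv(inv(inv(inv(b))) ⊗ b ⊗ (b ⊗ e)) ⊗ inv(c) ⊗ inv(c), (inv(b ⊗ h(c, inv(inv(c)), j) ⊗ inv(j) ⊗ inv(b) ⊗ j) ⊗ (inv(b) ⊗ b)) ⊗ c, inv(inv(b) ⊗ inv(b)) ⊗ g(j, j, c)))
  Push inv inside:  distribute inv over ⊗ and collapse double inv
  Collect:  inv(h(inv(b) ⊗ inv(b) ⊗ inv(c) ⊗ inv(c) ⊗ inv(c) ⊗ inv(c) ⊗ j, c ⊗ inv(h(c, c, j)), b ⊗ b ⊗ g(j, j, c)))
Right:  inv(inv(inv(h(inv(c) ⊗ inv(c) ⊗ (inv(inv(inv(c)) ⊗ c ⊗ inv(inv(inv(c)))) ⊗ inv(c)) ⊗ (inv(b) ⊗ inv(b)) ⊗ j, inv(h(c, c, j)) ⊗ c, (g((b ⊗ inv(b)) ⊗ inv(j ⊗ inv(j) ⊗ inv(inv(j))), j, inv(inv(c))) ⊗ (inv(inv(b)) ⊗ inv(b))) ⊗ (b ⊗ b)))))
  Push inv inside:  distribute inv over ⊗ and collapse double inv
  Collect:  inv(h(inv(b) ⊗ inv(b) ⊗ inv(c) ⊗ inv(c) ⊗ inv(c) ⊗ inv(c) ⊗ j, c ⊗ inv(h(c, c, j)), b ⊗ b ⊗ g(inv(j), j, c)))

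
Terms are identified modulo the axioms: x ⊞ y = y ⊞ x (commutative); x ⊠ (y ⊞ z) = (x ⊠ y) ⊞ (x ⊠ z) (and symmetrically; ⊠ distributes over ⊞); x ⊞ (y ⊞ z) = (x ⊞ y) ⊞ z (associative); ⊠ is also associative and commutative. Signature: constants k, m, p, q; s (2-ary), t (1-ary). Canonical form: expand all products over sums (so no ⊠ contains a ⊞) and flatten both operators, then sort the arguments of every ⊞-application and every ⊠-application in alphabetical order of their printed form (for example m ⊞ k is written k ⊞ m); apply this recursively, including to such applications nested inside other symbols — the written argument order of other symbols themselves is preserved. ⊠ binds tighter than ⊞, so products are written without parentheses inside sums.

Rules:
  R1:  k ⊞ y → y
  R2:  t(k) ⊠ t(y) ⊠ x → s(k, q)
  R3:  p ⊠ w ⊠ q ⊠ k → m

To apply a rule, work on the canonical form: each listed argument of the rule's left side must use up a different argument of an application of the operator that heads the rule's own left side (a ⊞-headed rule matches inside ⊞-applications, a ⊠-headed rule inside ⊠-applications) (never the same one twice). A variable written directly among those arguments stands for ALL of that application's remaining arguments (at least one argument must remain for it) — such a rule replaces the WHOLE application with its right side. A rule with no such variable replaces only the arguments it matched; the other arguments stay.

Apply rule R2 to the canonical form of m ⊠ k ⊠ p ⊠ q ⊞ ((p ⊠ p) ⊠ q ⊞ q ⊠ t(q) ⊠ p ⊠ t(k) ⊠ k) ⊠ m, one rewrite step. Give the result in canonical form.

Canonical form:  k ⊠ m ⊠ p ⊠ q ⊞ k ⊠ m ⊠ p ⊠ q ⊠ t(k) ⊠ t(q) ⊞ m ⊠ p ⊠ p ⊠ q
Match R2:  consume t(k), t(q);  x := k ⊠ m ⊠ p ⊠ q, y := q
Every leftover argument binds to the variable; the entire application is replaced.
Giving:  k ⊠ m ⊠ p ⊠ q ⊞ m ⊠ p ⊠ p ⊠ q ⊞ s(k, q)

Answer: k ⊠ m ⊠ p ⊠ q ⊞ m ⊠ p ⊠ p ⊠ q ⊞ s(k, q)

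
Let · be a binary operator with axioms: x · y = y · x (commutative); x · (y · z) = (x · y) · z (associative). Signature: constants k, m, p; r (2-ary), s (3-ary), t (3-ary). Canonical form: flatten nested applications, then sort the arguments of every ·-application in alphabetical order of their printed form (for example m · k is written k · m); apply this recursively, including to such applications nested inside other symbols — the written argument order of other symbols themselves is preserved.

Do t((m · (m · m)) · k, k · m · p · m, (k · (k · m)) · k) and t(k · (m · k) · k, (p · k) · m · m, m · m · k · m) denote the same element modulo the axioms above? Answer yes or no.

Answer: no — t(k · m · m · m, k · m · m · p, k · k · k · m) vs t(k · k · k · m, k · m · m · p, k · m · m · m)

Derivation:
Left:  t((m · (m · m)) · k, k · m · p · m, (k · (k · m)) · k)
  Work inside:  (k · (k · m)) · k
  Merge nested applications:  k · k · m · k
  Order the arguments:  k · k · k · m
  Reassemble:  t(k · m · m · m, k · m · m · p, k · k · k · m)
Right:  t(k · (m · k) · k, (p · k) · m · m, m · m · k · m)
  Focus inside:  (p · k) · m · m
  Flatten:  p · k · m · m
  Sort:  k · m · m · p
  Rebuild:  t(k · k · k · m, k · m · m · p, k · m · m · m)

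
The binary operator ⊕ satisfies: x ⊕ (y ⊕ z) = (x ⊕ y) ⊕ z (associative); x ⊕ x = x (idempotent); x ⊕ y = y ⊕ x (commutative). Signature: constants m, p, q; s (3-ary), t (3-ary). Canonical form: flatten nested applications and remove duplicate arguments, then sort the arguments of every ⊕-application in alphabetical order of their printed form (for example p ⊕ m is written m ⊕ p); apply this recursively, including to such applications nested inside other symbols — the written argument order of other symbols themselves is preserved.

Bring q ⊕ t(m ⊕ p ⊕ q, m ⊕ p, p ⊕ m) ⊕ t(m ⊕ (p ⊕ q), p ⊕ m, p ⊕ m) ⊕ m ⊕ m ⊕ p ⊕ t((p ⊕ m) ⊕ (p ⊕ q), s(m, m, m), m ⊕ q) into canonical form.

Canonicalize subterm:  t(m ⊕ p ⊕ q, m ⊕ p, p ⊕ m)  →  t(m ⊕ p ⊕ q, m ⊕ p, m ⊕ p)
Canonicalize subterm:  t(m ⊕ (p ⊕ q), p ⊕ m, p ⊕ m)  →  t(m ⊕ p ⊕ q, m ⊕ p, m ⊕ p)
Inside:  t((p ⊕ m) ⊕ (p ⊕ q), s(m, m, m), m ⊕ q)  →  t(m ⊕ p ⊕ q, s(m, m, m), m ⊕ q)
Drop duplicates:  drop duplicate t(m ⊕ p ⊕ q, m ⊕ p, m ⊕ p), m
Sort arguments:  m ⊕ p ⊕ q ⊕ t(m ⊕ p ⊕ q, m ⊕ p, m ⊕ p) ⊕ t(m ⊕ p ⊕ q, s(m, m, m), m ⊕ q)

Answer: m ⊕ p ⊕ q ⊕ t(m ⊕ p ⊕ q, m ⊕ p, m ⊕ p) ⊕ t(m ⊕ p ⊕ q, s(m, m, m), m ⊕ q)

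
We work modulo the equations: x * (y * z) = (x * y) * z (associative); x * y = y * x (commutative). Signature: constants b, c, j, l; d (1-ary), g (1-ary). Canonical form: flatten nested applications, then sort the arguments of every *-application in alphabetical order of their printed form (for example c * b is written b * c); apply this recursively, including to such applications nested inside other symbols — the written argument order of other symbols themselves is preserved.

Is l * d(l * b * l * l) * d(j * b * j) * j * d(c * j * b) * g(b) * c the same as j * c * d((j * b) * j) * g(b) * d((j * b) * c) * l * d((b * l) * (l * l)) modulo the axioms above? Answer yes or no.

Answer: yes — both canonical forms are c * d(b * c * j) * d(b * j * j) * d(b * l * l * l) * g(b) * j * l

Derivation:
Left:  l * d(l * b * l * l) * d(j * b * j) * j * d(c * j * b) * g(b) * c
  Canonicalize subterm:  d(l * b * l * l)  →  d(b * l * l * l)
  Canonicalize subterm:  d(j * b * j)  →  d(b * j * j)
  Simplify inside:  d(c * j * b)  →  d(b * c * j)
  Order the arguments:  c * d(b * c * j) * d(b * j * j) * d(b * l * l * l) * g(b) * j * l
Right:  j * c * d((j * b) * j) * g(b) * d((j * b) * c) * l * d((b * l) * (l * l))
  Canonicalize subterm:  d((j * b) * j)  →  d(b * j * j)
  Inside:  d((j * b) * c)  →  d(b * c * j)
  Inside:  d((b * l) * (l * l))  →  d(b * l * l * l)
  Sort:  c * d(b * c * j) * d(b * j * j) * d(b * l * l * l) * g(b) * j * l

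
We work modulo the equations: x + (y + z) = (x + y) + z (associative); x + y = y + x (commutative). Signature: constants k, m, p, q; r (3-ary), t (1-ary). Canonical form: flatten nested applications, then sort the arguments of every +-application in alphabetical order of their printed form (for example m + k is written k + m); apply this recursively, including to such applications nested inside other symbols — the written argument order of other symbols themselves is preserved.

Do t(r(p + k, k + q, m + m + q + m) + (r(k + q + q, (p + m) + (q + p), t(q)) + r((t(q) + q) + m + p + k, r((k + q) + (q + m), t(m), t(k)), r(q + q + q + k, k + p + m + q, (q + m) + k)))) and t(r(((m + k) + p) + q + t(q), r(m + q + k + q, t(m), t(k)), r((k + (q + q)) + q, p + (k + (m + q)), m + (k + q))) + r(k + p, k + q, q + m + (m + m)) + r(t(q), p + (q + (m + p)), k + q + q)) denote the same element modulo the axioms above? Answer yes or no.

Answer: no — t(r(k + m + p + q + t(q), r(k + m + q + q, t(m), t(k)), r(k + q + q + q, k + m + p + q, k + m + q)) + r(k + p, k + q, m + m + m + q) + r(k + q + q, m + p + p + q, t(q))) vs t(r(k + m + p + q + t(q), r(k + m + q + q, t(m), t(k)), r(k + q + q + q, k + m + p + q, k + m + q)) + r(k + p, k + q, m + m + m + q) + r(t(q), m + p + p + q, k + q + q))

Derivation:
Left:  t(r(p + k, k + q, m + m + q + m) + (r(k + q + q, (p + m) + (q + p), t(q)) + r((t(q) + q) + m + p + k, r((k + q) + (q + m), t(m), t(k)), r(q + q + q + k, k + p + m + q, (q + m) + k))))
  Descend into:  r(p + k, k + q, m + m + q + m) + (r(k + q + q, (p + m) + (q + p), t(q)) + r((t(q) + q) + m + p + k, r((k + q) + (q + m), t(m), t(k)), r(q + q + q + k, k + p + m + q, (q + m) + k)))
  Flatten:  r(p + k, k + q, m + m + q + m) + r(k + q + q, (p + m) + (q + p), t(q)) + r((t(q) + q) + m + p + k, r((k + q) + (q + m), t(m), t(k)), r(q + q + q + k, k + p + m + q, (q + m) + k))
  Canonicalize subterm:  r(p + k, k + q, m + m + q + m)  →  r(k + p, k + q, m + m + m + q)
  Simplify inside:  r(k + q + q, (p + m) + (q + p), t(q))  →  r(k + q + q, m + p + p + q, t(q))
  Canonicalize subterm:  r((t(q) + q) + m + p + k, r((k + q) + (q + m), t(m), t(k)), r(q + q + q + k, k + p + m + q, (q + m) + k))  →  r(k + m + p + q + t(q), r(k + m + q + q, t(m), t(k)), r(k + q + q + q, k + m + p + q, k + m + q))
  Order the arguments:  r(k + m + p + q + t(q), r(k + m + q + q, t(m), t(k)), r(k + q + q + q, k + m + p + q, k + m + q)) + r(k + p, k + q, m + m + m + q) + r(k + q + q, m + p + p + q, t(q))
  Put back:  t(r(k + m + p + q + t(q), r(k + m + q + q, t(m), t(k)), r(k + q + q + q, k + m + p + q, k + m + q)) + r(k + p, k + q, m + m + m + q) + r(k + q + q, m + p + p + q, t(q)))
Right:  t(r(((m + k) + p) + q + t(q), r(m + q + k + q, t(m), t(k)), r((k + (q + q)) + q, p + (k + (m + q)), m + (k + q))) + r(k + p, k + q, q + m + (m + m)) + r(t(q), p + (q + (m + p)), k + q + q))
  Focus inside:  r(((m + k) + p) + q + t(q), r(m + q + k + q, t(m), t(k)), r((k + (q + q)) + q, p + (k + (m + q)), m + (k + q))) + r(k + p, k + q, q + m + (m + m)) + r(t(q), p + (q + (m + p)), k + q + q)
  Simplify inside:  r(((m + k) + p) + q + t(q), r(m + q + k + q, t(m), t(k)), r((k + (q + q)) + q, p + (k + (m + q)), m + (k + q)))  →  r(k + m + p + q + t(q), r(k + m + q + q, t(m), t(k)), r(k + q + q + q, k + m + p + q, k + m + q))
  Inside:  r(k + p, k + q, q + m + (m + m))  →  r(k + p, k + q, m + m + m + q)
  Simplify inside:  r(t(q), p + (q + (m + p)), k + q + q)  →  r(t(q), m + p + p + q, k + q + q)
  Order the arguments:  r(k + m + p + q + t(q), r(k + m + q + q, t(m), t(k)), r(k + q + q + q, k + m + p + q, k + m + q)) + r(k + p, k + q, m + m + m + q) + r(t(q), m + p + p + q, k + q + q)
  Put back:  t(r(k + m + p + q + t(q), r(k + m + q + q, t(m), t(k)), r(k + q + q + q, k + m + p + q, k + m + q)) + r(k + p, k + q, m + m + m + q) + r(t(q), m + p + p + q, k + q + q))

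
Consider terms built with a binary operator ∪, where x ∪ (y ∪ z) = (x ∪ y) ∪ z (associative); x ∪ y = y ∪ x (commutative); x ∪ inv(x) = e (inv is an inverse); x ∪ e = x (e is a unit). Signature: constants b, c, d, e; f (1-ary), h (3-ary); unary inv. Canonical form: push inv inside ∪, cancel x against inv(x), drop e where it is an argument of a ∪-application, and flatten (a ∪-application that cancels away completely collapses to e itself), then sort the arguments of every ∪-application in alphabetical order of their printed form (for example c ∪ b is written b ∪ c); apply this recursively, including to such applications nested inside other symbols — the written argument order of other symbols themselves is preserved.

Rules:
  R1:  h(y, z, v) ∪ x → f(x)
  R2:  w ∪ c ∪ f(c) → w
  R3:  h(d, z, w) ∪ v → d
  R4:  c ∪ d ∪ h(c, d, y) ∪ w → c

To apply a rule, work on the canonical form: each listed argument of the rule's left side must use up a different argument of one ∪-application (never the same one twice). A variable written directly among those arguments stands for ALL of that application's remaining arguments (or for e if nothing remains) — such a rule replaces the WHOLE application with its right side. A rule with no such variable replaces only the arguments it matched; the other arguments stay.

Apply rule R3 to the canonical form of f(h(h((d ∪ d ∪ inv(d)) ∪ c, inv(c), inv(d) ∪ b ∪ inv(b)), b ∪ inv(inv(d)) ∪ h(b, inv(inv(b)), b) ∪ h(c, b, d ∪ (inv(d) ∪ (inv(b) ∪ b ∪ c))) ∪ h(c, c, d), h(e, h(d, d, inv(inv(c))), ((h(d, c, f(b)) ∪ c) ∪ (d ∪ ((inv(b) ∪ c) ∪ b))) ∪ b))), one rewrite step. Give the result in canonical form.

Canonical form:  f(h(h(c ∪ d, inv(c), inv(d)), b ∪ d ∪ h(b, b, b) ∪ h(c, b, c) ∪ h(c, c, d), h(e, h(d, d, c), b ∪ c ∪ c ∪ d ∪ h(d, c, f(b)))))
Match R3:  consume h(d, c, f(b));  v := b ∪ c ∪ c ∪ d, w := f(b), z := c
The extension variable absorbs all remaining arguments, so the whole application is rewritten.
New term:  f(h(h(c ∪ d, inv(c), inv(d)), b ∪ d ∪ h(b, b, b) ∪ h(c, b, c) ∪ h(c, c, d), h(e, h(d, d, c), d)))

Answer: f(h(h(c ∪ d, inv(c), inv(d)), b ∪ d ∪ h(b, b, b) ∪ h(c, b, c) ∪ h(c, c, d), h(e, h(d, d, c), d)))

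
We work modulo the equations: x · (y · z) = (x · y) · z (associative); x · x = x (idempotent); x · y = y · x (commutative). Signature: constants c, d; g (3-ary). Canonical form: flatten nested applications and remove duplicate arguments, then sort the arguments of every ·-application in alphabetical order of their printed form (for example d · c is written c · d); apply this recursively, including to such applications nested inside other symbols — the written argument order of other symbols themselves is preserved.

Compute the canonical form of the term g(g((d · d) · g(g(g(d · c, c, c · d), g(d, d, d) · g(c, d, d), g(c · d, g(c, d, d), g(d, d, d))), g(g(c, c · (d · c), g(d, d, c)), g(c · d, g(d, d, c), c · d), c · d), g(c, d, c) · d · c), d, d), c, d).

Answer: g(g(d · g(g(g(c · d, c, c · d), g(c, d, d) · g(d, d, d), g(c · d, g(c, d, d), g(d, d, d))), g(g(c, c · d, g(d, d, c)), g(c · d, g(d, d, c), c · d), c · d), c · d · g(c, d, c)), d, d), c, d)

Derivation:
Work inside:  (d · d) · g(g(g(d · c, c, c · d), g(d, d, d) · g(c, d, d), g(c · d, g(c, d, d), g(d, d, d))), g(g(c, c · (d · c), g(d, d, c)), g(c · d, g(d, d, c), c · d), c · d), g(c, d, c) · d · c)
Un-nest:  d · d · g(g(g(d · c, c, c · d), g(d, d, d) · g(c, d, d), g(c · d, g(c, d, d), g(d, d, d))), g(g(c, c · (d · c), g(d, d, c)), g(c · d, g(d, d, c), c · d), c · d), g(c, d, c) · d · c)
Simplify inside:  g(g(g(d · c, c, c · d), g(d, d, d) · g(c, d, d), g(c · d, g(c, d, d), g(d, d, d))), g(g(c, c · (d · c), g(d, d, c)), g(c · d, g(d, d, c), c · d), c · d), g(c, d, c) · d · c)  →  g(g(g(c · d, c, c · d), g(c, d, d) · g(d, d, d), g(c · d, g(c, d, d), g(d, d, d))), g(g(c, c · d, g(d, d, c)), g(c · d, g(d, d, c), c · d), c · d), c · d · g(c, d, c))
Idempotence:  drop duplicate d
Sort:  d · g(g(g(c · d, c, c · d), g(c, d, d) · g(d, d, d), g(c · d, g(c, d, d), g(d, d, d))), g(g(c, c · d, g(d, d, c)), g(c · d, g(d, d, c), c · d), c · d), c · d · g(c, d, c))
Put back:  g(g(d · g(g(g(c · d, c, c · d), g(c, d, d) · g(d, d, d), g(c · d, g(c, d, d), g(d, d, d))), g(g(c, c · d, g(d, d, c)), g(c · d, g(d, d, c), c · d), c · d), c · d · g(c, d, c)), d, d), c, d)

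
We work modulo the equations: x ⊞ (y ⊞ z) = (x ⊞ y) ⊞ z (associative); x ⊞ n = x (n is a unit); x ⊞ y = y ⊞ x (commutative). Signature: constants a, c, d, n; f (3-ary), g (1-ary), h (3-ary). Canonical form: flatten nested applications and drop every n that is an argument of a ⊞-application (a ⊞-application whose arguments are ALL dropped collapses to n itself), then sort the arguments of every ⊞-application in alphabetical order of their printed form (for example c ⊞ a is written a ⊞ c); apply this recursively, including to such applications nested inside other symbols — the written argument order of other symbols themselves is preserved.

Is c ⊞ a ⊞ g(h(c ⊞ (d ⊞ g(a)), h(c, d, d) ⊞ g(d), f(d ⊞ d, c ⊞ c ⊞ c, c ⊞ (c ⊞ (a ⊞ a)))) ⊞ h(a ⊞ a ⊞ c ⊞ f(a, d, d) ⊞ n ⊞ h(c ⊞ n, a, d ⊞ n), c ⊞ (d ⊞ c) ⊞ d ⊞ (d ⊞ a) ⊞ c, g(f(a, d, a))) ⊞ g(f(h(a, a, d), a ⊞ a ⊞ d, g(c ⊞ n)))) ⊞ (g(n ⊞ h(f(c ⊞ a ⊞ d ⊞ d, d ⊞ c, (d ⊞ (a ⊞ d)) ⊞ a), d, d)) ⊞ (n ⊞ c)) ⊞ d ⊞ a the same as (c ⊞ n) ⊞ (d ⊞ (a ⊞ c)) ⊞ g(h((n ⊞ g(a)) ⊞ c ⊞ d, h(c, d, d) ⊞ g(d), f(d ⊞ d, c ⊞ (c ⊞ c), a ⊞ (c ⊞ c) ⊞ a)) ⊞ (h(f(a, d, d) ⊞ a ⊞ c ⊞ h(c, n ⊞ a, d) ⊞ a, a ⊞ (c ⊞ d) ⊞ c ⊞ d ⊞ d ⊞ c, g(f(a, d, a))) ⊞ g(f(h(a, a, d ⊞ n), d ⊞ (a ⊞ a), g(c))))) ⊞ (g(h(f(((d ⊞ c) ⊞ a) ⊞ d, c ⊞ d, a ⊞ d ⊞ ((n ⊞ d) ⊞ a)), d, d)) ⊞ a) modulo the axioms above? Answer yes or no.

Left:  c ⊞ a ⊞ g(h(c ⊞ (d ⊞ g(a)), h(c, d, d) ⊞ g(d), f(d ⊞ d, c ⊞ c ⊞ c, c ⊞ (c ⊞ (a ⊞ a)))) ⊞ h(a ⊞ a ⊞ c ⊞ f(a, d, d) ⊞ n ⊞ h(c ⊞ n, a, d ⊞ n), c ⊞ (d ⊞ c) ⊞ d ⊞ (d ⊞ a) ⊞ c, g(f(a, d, a))) ⊞ g(f(h(a, a, d), a ⊞ a ⊞ d, g(c ⊞ n)))) ⊞ (g(n ⊞ h(f(c ⊞ a ⊞ d ⊞ d, d ⊞ c, (d ⊞ (a ⊞ d)) ⊞ a), d, d)) ⊞ (n ⊞ c)) ⊞ d ⊞ a
  Merge nested applications:  c ⊞ a ⊞ g(h(c ⊞ (d ⊞ g(a)), h(c, d, d) ⊞ g(d), f(d ⊞ d, c ⊞ c ⊞ c, c ⊞ (c ⊞ (a ⊞ a)))) ⊞ h(a ⊞ a ⊞ c ⊞ f(a, d, d) ⊞ n ⊞ h(c ⊞ n, a, d ⊞ n), c ⊞ (d ⊞ c) ⊞ d ⊞ (d ⊞ a) ⊞ c, g(f(a, d, a))) ⊞ g(f(h(a, a, d), a ⊞ a ⊞ d, g(c ⊞ n)))) ⊞ g(n ⊞ h(f(c ⊞ a ⊞ d ⊞ d, d ⊞ c, (d ⊞ (a ⊞ d)) ⊞ a), d, d)) ⊞ n ⊞ c ⊞ d ⊞ a
  Simplify inside:  g(h(c ⊞ (d ⊞ g(a)), h(c, d, d) ⊞ g(d), f(d ⊞ d, c ⊞ c ⊞ c, c ⊞ (c ⊞ (a ⊞ a)))) ⊞ h(a ⊞ a ⊞ c ⊞ f(a, d, d) ⊞ n ⊞ h(c ⊞ n, a, d ⊞ n), c ⊞ (d ⊞ c) ⊞ d ⊞ (d ⊞ a) ⊞ c, g(f(a, d, a))) ⊞ g(f(h(a, a, d), a ⊞ a ⊞ d, g(c ⊞ n))))  →  g(g(f(h(a, a, d), a ⊞ a ⊞ d, g(c))) ⊞ h(a ⊞ a ⊞ c ⊞ f(a, d, d) ⊞ h(c, a, d), a ⊞ c ⊞ c ⊞ c ⊞ d ⊞ d ⊞ d, g(f(a, d, a))) ⊞ h(c ⊞ d ⊞ g(a), g(d) ⊞ h(c, d, d), f(d ⊞ d, c ⊞ c ⊞ c, a ⊞ a ⊞ c ⊞ c)))
  Simplify inside:  g(n ⊞ h(f(c ⊞ a ⊞ d ⊞ d, d ⊞ c, (d ⊞ (a ⊞ d)) ⊞ a), d, d))  →  g(h(f(a ⊞ c ⊞ d ⊞ d, c ⊞ d, a ⊞ a ⊞ d ⊞ d), d, d))
  Unit:  drop n
  Sort:  a ⊞ a ⊞ c ⊞ c ⊞ d ⊞ g(g(f(h(a, a, d), a ⊞ a ⊞ d, g(c))) ⊞ h(a ⊞ a ⊞ c ⊞ f(a, d, d) ⊞ h(c, a, d), a ⊞ c ⊞ c ⊞ c ⊞ d ⊞ d ⊞ d, g(f(a, d, a))) ⊞ h(c ⊞ d ⊞ g(a), g(d) ⊞ h(c, d, d), f(d ⊞ d, c ⊞ c ⊞ c, a ⊞ a ⊞ c ⊞ c))) ⊞ g(h(f(a ⊞ c ⊞ d ⊞ d, c ⊞ d, a ⊞ a ⊞ d ⊞ d), d, d))
Right:  (c ⊞ n) ⊞ (d ⊞ (a ⊞ c)) ⊞ g(h((n ⊞ g(a)) ⊞ c ⊞ d, h(c, d, d) ⊞ g(d), f(d ⊞ d, c ⊞ (c ⊞ c), a ⊞ (c ⊞ c) ⊞ a)) ⊞ (h(f(a, d, d) ⊞ a ⊞ c ⊞ h(c, n ⊞ a, d) ⊞ a, a ⊞ (c ⊞ d) ⊞ c ⊞ d ⊞ d ⊞ c, g(f(a, d, a))) ⊞ g(f(h(a, a, d ⊞ n), d ⊞ (a ⊞ a), g(c))))) ⊞ (g(h(f(((d ⊞ c) ⊞ a) ⊞ d, c ⊞ d, a ⊞ d ⊞ ((n ⊞ d) ⊞ a)), d, d)) ⊞ a)
  Un-nest:  c ⊞ n ⊞ d ⊞ a ⊞ c ⊞ g(h((n ⊞ g(a)) ⊞ c ⊞ d, h(c, d, d) ⊞ g(d), f(d ⊞ d, c ⊞ (c ⊞ c), a ⊞ (c ⊞ c) ⊞ a)) ⊞ (h(f(a, d, d) ⊞ a ⊞ c ⊞ h(c, n ⊞ a, d) ⊞ a, a ⊞ (c ⊞ d) ⊞ c ⊞ d ⊞ d ⊞ c, g(f(a, d, a))) ⊞ g(f(h(a, a, d ⊞ n), d ⊞ (a ⊞ a), g(c))))) ⊞ g(h(f(((d ⊞ c) ⊞ a) ⊞ d, c ⊞ d, a ⊞ d ⊞ ((n ⊞ d) ⊞ a)), d, d)) ⊞ a
  Simplify inside:  g(h((n ⊞ g(a)) ⊞ c ⊞ d, h(c, d, d) ⊞ g(d), f(d ⊞ d, c ⊞ (c ⊞ c), a ⊞ (c ⊞ c) ⊞ a)) ⊞ (h(f(a, d, d) ⊞ a ⊞ c ⊞ h(c, n ⊞ a, d) ⊞ a, a ⊞ (c ⊞ d) ⊞ c ⊞ d ⊞ d ⊞ c, g(f(a, d, a))) ⊞ g(f(h(a, a, d ⊞ n), d ⊞ (a ⊞ a), g(c)))))  →  g(g(f(h(a, a, d), a ⊞ a ⊞ d, g(c))) ⊞ h(a ⊞ a ⊞ c ⊞ f(a, d, d) ⊞ h(c, a, d), a ⊞ c ⊞ c ⊞ c ⊞ d ⊞ d ⊞ d, g(f(a, d, a))) ⊞ h(c ⊞ d ⊞ g(a), g(d) ⊞ h(c, d, d), f(d ⊞ d, c ⊞ c ⊞ c, a ⊞ a ⊞ c ⊞ c)))
  Simplify inside:  g(h(f(((d ⊞ c) ⊞ a) ⊞ d, c ⊞ d, a ⊞ d ⊞ ((n ⊞ d) ⊞ a)), d, d))  →  g(h(f(a ⊞ c ⊞ d ⊞ d, c ⊞ d, a ⊞ a ⊞ d ⊞ d), d, d))
  Drop the unit:  drop n
  Sort:  a ⊞ a ⊞ c ⊞ c ⊞ d ⊞ g(g(f(h(a, a, d), a ⊞ a ⊞ d, g(c))) ⊞ h(a ⊞ a ⊞ c ⊞ f(a, d, d) ⊞ h(c, a, d), a ⊞ c ⊞ c ⊞ c ⊞ d ⊞ d ⊞ d, g(f(a, d, a))) ⊞ h(c ⊞ d ⊞ g(a), g(d) ⊞ h(c, d, d), f(d ⊞ d, c ⊞ c ⊞ c, a ⊞ a ⊞ c ⊞ c))) ⊞ g(h(f(a ⊞ c ⊞ d ⊞ d, c ⊞ d, a ⊞ a ⊞ d ⊞ d), d, d))

Answer: yes — both canonical forms are a ⊞ a ⊞ c ⊞ c ⊞ d ⊞ g(g(f(h(a, a, d), a ⊞ a ⊞ d, g(c))) ⊞ h(a ⊞ a ⊞ c ⊞ f(a, d, d) ⊞ h(c, a, d), a ⊞ c ⊞ c ⊞ c ⊞ d ⊞ d ⊞ d, g(f(a, d, a))) ⊞ h(c ⊞ d ⊞ g(a), g(d) ⊞ h(c, d, d), f(d ⊞ d, c ⊞ c ⊞ c, a ⊞ a ⊞ c ⊞ c))) ⊞ g(h(f(a ⊞ c ⊞ d ⊞ d, c ⊞ d, a ⊞ a ⊞ d ⊞ d), d, d))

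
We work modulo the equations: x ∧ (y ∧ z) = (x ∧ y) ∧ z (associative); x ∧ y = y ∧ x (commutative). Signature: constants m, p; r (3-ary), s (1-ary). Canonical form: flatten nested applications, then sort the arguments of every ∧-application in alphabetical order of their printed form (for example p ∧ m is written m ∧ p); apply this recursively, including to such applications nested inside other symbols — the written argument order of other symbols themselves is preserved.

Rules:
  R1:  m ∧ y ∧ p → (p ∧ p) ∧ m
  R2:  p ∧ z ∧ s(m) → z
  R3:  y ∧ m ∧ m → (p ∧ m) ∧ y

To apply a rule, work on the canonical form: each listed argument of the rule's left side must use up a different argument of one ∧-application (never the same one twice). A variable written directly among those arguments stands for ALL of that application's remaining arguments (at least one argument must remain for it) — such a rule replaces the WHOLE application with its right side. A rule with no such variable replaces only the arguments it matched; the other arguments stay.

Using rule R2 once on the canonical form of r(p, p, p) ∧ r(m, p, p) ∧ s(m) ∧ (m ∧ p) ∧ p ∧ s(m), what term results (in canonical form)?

Canonical form:  m ∧ p ∧ p ∧ r(m, p, p) ∧ r(p, p, p) ∧ s(m) ∧ s(m)
Match R2:  consume p, s(m);  z := m ∧ p ∧ r(m, p, p) ∧ r(p, p, p) ∧ s(m)
Every leftover argument binds to the variable; the entire application is replaced.
New term:  m ∧ p ∧ r(m, p, p) ∧ r(p, p, p) ∧ s(m)

Answer: m ∧ p ∧ r(m, p, p) ∧ r(p, p, p) ∧ s(m)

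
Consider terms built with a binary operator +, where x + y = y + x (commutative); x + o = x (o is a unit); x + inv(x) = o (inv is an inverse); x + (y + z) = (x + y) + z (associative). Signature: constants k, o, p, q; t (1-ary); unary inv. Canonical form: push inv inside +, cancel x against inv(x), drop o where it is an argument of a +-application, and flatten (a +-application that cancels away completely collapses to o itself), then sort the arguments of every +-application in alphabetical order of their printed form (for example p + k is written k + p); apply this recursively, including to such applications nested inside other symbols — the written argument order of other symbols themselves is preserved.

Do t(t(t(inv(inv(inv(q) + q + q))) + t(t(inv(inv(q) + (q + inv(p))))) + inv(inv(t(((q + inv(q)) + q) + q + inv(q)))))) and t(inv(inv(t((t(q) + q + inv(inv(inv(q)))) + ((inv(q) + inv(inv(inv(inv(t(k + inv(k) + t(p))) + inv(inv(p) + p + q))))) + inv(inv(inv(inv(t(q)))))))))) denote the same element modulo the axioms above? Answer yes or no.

Left:  t(t(t(inv(inv(inv(q) + q + q))) + t(t(inv(inv(q) + (q + inv(p))))) + inv(inv(t(((q + inv(q)) + q) + q + inv(q))))))
  Descend into:  t(inv(inv(inv(q) + q + q))) + t(t(inv(inv(q) + (q + inv(p))))) + inv(inv(t(((q + inv(q)) + q) + q + inv(q))))
  Push inv inside:  distribute inv over + and collapse double inv
  Combine occurrences:  t(q) + t(q) + t(t(p))
  Put back:  t(t(t(q) + t(q) + t(t(p))))
Right:  t(inv(inv(t((t(q) + q + inv(inv(inv(q)))) + ((inv(q) + inv(inv(inv(inv(t(k + inv(k) + t(p))) + inv(inv(p) + p + q))))) + inv(inv(inv(inv(t(q))))))))))
  Work inside:  (t(q) + q + inv(inv(inv(q)))) + ((inv(q) + inv(inv(inv(inv(t(k + inv(k) + t(p))) + inv(inv(p) + p + q))))) + inv(inv(inv(inv(t(q))))))
  Push inv inside:  distribute inv over + and collapse double inv
  Inverses cancel:  q cancels; p cancels
  Collect terms:  t(q) + t(q) + t(t(p))
  Put back:  t(t(t(q) + t(q) + t(t(p))))

Answer: yes — both canonical forms are t(t(t(q) + t(q) + t(t(p))))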